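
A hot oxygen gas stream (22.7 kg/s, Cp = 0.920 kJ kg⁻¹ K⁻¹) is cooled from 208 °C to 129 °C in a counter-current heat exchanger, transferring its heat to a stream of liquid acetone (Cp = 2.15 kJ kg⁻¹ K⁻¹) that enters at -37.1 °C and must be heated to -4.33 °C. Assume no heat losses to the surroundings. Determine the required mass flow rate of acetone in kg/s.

ṁ_c = 23.4 kg/s

Heat released by hot stream: Q = 22.7 × 0.920 × (208 − 129) = 1649.8 kJ/s
Energy balance on cold side (adiabatic exchanger): Q = ṁ_c·Cp_c·(T_c,out − T_c,in)
ṁ_c = 1649.8 / [2.15 × (-4.33 − -37.1)] = 23.417 kg/s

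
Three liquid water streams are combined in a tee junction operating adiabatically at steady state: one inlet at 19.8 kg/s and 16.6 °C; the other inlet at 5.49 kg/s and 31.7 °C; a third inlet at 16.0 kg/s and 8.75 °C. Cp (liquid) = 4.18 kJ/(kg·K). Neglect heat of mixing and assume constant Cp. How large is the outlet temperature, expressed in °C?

Adiabatic, steady state ⇒ Σ ṁᵢCp,ᵢ(T_out − Tᵢ) = 0
Σ ṁᵢCp,ᵢTᵢ = 19.8×4.18×16.6 + 5.49×4.18×31.7 + 16.0×4.18×8.75 = 2686.5
Σ ṁᵢCp,ᵢ = 19.8×4.18 + 5.49×4.18 + 16.0×4.18 = 172.59
T_out = 2686.5 / 172.59 = 15.566 °C

T_out = 15.6 °C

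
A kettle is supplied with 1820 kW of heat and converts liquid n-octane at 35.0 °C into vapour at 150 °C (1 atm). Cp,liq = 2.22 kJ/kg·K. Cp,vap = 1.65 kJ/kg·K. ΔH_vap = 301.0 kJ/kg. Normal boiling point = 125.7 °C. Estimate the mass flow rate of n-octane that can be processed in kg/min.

Δh = 2.22×(125.7−35.0) + 301.0 + 1.65×(150−125.7) = 542.45 kJ/kg
Q = 1820 kW = 1820 kJ/s = 109200 kJ/min
ṁ = Q/Δh = 109200 / 542.45 = 201.31 kg/min

ṁ = 201 kg/min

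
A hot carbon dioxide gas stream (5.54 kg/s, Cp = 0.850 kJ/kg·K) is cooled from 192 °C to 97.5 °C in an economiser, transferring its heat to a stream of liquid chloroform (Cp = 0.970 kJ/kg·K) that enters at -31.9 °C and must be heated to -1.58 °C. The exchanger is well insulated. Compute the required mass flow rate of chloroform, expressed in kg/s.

ṁ_c = 15.1 kg/s

Heat released by hot stream: Q = 5.54 × 0.850 × (192 − 97.5) = 445 kJ/s
Energy balance on cold side (adiabatic exchanger): Q = ṁ_c·Cp_c·(T_c,out − T_c,in)
ṁ_c = 445 / [0.970 × (-1.58 − -31.9)] = 15.131 kg/s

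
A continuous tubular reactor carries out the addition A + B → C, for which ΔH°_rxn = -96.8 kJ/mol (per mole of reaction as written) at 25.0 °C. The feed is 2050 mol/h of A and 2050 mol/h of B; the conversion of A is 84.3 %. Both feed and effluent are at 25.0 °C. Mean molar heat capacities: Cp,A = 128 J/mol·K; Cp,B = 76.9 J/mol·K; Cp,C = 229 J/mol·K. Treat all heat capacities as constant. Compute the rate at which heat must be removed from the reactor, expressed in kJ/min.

Extent of reaction ξ = 0.843 × 2050 = 1728.1 mol/h
Reaction term: ξ·ΔH°_rxn = 1728.1 × -96.8 = -167280 kJ/h
Q = ΔH = -167280 kJ/h = -46.468 kW
Heat removed = 2788.1 kJ/min

Q_out = 2790 kJ/min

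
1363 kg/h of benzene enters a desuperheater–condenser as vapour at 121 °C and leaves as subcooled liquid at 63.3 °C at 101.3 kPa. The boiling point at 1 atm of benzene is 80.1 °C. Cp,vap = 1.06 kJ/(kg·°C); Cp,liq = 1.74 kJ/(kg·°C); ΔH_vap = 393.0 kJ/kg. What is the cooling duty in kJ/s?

Q_c = 176 kJ/s

vapour 121→80.1 °C: -43.354 kJ/kg
condensation at 80.1 °C: -393 kJ/kg
liquid 80.1→63.3 °C: -29.232 kJ/kg
Δh = -43.354 + -393 + -29.232 = -465.59 kJ/kg
Q = ṁ·Δh = 1363 kg/h × -465.59 kJ/kg = -634590 kJ/h
|Q| = 176.28 kW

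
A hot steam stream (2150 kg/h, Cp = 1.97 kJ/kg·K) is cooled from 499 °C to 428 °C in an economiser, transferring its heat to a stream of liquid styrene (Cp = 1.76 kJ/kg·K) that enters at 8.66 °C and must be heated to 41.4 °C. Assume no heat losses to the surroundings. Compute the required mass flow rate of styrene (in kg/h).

Heat released by hot stream: Q = 2150 × 1.97 × (499 − 428) = 300720 kJ/h
Energy balance on cold side (adiabatic exchanger): Q = ṁ_c·Cp_c·(T_c,out − T_c,in)
ṁ_c = 300720 / [1.76 × (41.4 − 8.66)] = 5218.8 kg/h

ṁ_c = 5220 kg/h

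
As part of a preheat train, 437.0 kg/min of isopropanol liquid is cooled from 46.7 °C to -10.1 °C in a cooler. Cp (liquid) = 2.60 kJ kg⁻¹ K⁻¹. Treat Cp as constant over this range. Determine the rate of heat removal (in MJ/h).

Q_c = 3870 MJ/h

Q = ṁ·Cp·ΔT = 437.0 × 2.60 × (-10.1 − 46.7) = -64536 kJ/min
Converting: 64536 / 60 s = 1075.6 kW
Cooling duty = 3872.2 MJ/h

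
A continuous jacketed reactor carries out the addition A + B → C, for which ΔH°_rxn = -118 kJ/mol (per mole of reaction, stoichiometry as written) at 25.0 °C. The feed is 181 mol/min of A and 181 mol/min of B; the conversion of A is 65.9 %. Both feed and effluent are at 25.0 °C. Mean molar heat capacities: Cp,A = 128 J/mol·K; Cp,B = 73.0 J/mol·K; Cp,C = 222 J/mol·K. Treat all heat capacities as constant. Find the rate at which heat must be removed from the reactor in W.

Q_out = 235000 W

Extent of reaction ξ = 0.659 × 181 = 119.28 mol/min
Reaction term: ξ·ΔH°_rxn = 119.28 × -118 = -14075 kJ/min
Q = ΔH = -14075 kJ/min = -234.58 kW
Heat removed = 234580 W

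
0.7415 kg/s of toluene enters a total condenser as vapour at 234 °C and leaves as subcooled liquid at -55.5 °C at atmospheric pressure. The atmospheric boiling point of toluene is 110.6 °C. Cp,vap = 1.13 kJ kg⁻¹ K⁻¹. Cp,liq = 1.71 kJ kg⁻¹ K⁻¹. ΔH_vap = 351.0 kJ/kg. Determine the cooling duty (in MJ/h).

Q_c = 2070 MJ/h

vapour 234→110.6 °C: -139.44 kJ/kg
condensation at 110.6 °C: -351 kJ/kg
liquid 110.6→-55.5 °C: -284.03 kJ/kg
Δh = -139.44 + -351 + -284.03 = -774.47 kJ/kg
Q = ṁ·Δh = 0.7415 kg/s × -774.47 kJ/kg = -574.27 kJ/s
|Q| = 574.27 kW = 2067.4 MJ/h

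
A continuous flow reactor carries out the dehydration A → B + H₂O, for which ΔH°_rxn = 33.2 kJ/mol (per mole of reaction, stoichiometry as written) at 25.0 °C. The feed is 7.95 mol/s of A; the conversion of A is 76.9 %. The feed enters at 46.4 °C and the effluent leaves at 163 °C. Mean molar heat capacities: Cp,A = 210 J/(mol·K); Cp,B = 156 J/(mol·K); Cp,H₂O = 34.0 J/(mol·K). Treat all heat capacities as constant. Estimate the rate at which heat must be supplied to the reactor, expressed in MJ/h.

Q_in = 1370 MJ/h

Extent of reaction ξ = 0.769 × 7.95 = 6.1136 mol/s
Reaction term: ξ·ΔH°_rxn = 6.1136 × 33.2 = 202.97 kJ/s
Sensible, feed 46.4→25 °C: -35.727 kJ/s
Outlet flows (mol/s): A 1.8365, B 6.1136, H₂O 6.1136
Sensible, products 25→163 °C: 213.52 kJ/s
Q = ΔH = 380.76 kJ/s = 380.76 kW
Heat supplied = 1370.7 MJ/h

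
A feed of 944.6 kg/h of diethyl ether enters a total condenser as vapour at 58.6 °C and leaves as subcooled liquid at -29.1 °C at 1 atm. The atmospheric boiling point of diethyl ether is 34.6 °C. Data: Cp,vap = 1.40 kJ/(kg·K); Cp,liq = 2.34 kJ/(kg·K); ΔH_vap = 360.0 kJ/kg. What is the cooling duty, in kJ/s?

vapour 58.6→34.6 °C: -33.6 kJ/kg
condensation at 34.6 °C: -360 kJ/kg
liquid 34.6→-29.1 °C: -149.06 kJ/kg
Δh = -33.6 + -360 + -149.06 = -542.66 kJ/kg
Q = ṁ·Δh = 944.6 kg/h × -542.66 kJ/kg = -512590 kJ/h
|Q| = 142.39 kW

Q_c = 142 kJ/s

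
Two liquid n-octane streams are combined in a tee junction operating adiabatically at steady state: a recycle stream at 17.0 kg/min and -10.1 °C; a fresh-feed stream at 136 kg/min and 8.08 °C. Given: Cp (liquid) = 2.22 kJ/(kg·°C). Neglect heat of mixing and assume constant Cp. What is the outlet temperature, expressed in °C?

Adiabatic, steady state ⇒ Σ ṁᵢCp,ᵢ(T_out − Tᵢ) = 0
T_out = Σ ṁᵢCp,ᵢTᵢ / Σ ṁᵢCp,ᵢ
      = 2058.3 / 339.66 = 6.06 °C

T_out = 6.06 °C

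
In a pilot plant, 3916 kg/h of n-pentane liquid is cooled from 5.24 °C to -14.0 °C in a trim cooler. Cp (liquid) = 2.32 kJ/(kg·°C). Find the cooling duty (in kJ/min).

Q_c = 2910 kJ/min

Q = ṁ·Cp·ΔT = 3916 × 2.32 × (-14.0 − 5.24) = -174800 kJ/h
Converting: 174800 / 3600 s = 48.555 kW
Cooling duty = 2913.3 kJ/min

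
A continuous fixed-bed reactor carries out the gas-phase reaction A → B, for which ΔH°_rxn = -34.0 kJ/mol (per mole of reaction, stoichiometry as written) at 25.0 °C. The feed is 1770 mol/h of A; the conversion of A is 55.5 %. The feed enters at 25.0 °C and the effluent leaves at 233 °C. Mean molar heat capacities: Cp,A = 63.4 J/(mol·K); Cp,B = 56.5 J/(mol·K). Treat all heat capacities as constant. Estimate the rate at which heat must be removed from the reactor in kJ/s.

Q_out = 3.19 kJ/s

Extent of reaction ξ = 0.555 × 1770 = 982.35 mol/h
Reaction term: ξ·ΔH°_rxn = 982.35 × -34.0 = -33400 kJ/h
Sensible, feed 25.0→25 °C: 0 kJ/h
Outlet flows (mol/h): A 787.65, B 982.35
Sensible, products 25→233 °C: 21931 kJ/h
Q = ΔH = -11468 kJ/h = -3.1857 kW
Heat removed = 3.1857 kJ/s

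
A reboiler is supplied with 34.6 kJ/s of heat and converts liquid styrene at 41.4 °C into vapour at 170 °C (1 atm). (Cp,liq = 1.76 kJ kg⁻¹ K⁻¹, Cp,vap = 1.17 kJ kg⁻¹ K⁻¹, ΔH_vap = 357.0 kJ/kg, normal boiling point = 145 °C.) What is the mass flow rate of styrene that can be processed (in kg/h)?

Δh = 1.76×(145−41.4) + 357.0 + 1.17×(170−145) = 568.59 kJ/kg
Q = 34.6 kJ/s = 34.6 kJ/s = 124560 kJ/h
ṁ = Q/Δh = 124560 / 568.59 = 219.07 kg/h

ṁ = 219 kg/h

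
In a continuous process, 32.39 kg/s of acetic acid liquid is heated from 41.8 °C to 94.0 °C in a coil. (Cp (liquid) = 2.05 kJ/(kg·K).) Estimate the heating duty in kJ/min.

Q = ṁ·Cp·ΔT = 32.39 × 2.05 × (94.0 − 41.8) = 3466.1 kJ/s
Heating duty = 207960 kJ/min

Q = 208000 kJ/min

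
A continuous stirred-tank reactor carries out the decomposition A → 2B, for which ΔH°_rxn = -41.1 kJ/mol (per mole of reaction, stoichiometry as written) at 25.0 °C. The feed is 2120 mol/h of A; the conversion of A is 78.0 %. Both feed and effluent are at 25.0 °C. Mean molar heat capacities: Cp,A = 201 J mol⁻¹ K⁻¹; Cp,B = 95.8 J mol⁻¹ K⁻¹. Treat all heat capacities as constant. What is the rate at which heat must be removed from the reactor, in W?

Extent of reaction ξ = 0.780 × 2120 = 1653.6 mol/h
Reaction term: ξ·ΔH°_rxn = 1653.6 × -41.1 = -67963 kJ/h
Q = ΔH = -67963 kJ/h = -18.879 kW
Heat removed = 18879 W

Q_out = 18900 W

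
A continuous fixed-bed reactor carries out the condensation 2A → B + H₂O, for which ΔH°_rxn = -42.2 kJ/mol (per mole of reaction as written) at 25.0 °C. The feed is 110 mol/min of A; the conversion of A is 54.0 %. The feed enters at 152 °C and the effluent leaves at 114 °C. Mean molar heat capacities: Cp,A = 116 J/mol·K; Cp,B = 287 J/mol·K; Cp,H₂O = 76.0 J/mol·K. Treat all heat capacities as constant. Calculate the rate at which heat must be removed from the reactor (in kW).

Q_out = 23.2 kW

Extent of reaction ξ = 0.540 × 110 / 2 = 29.7 mol/min
Reaction term: ξ·ΔH°_rxn = 29.7 × -42.2 = -1253.3 kJ/min
Sensible, feed 152→25 °C: -1620.5 kJ/min
Outlet flows (mol/min): A 50.6, B 29.7, H₂O 29.7
Sensible, products 25→114 °C: 1481.9 kJ/min
Q = ΔH = -1391.9 kJ/min = -23.199 kW
Heat removed = 23.199 kW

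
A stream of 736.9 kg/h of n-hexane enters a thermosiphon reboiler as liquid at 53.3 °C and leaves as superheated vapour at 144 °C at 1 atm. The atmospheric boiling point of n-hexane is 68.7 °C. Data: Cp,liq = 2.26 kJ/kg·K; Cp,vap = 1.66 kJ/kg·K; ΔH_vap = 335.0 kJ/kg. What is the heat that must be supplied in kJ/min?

Q = 6080 kJ/min

liquid 53.3→68.7 °C: 34.804 kJ/kg
vaporisation at 68.7 °C: 335 kJ/kg
vapour 68.7→144 °C: 125 kJ/kg
Δh = 34.804 + 335 + 125 = 494.8 kJ/kg
Q = ṁ·Δh = 736.9 kg/h × 494.8 kJ/kg = 364620 kJ/h
|Q| = 101.28 kW = 6077 kJ/min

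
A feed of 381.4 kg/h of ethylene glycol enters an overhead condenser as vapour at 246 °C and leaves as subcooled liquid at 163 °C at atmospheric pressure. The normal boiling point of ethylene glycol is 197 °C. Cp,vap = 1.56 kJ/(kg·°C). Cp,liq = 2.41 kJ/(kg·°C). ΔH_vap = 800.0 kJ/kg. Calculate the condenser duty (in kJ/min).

Q_c = 6090 kJ/min

vapour 246→197 °C: -76.44 kJ/kg
condensation at 197 °C: -800 kJ/kg
liquid 197→163 °C: -81.94 kJ/kg
Δh = -76.44 + -800 + -81.94 = -958.38 kJ/kg
Q = ṁ·Δh = 381.4 kg/h × -958.38 kJ/kg = -365530 kJ/h
|Q| = 101.54 kW = 6092.1 kJ/min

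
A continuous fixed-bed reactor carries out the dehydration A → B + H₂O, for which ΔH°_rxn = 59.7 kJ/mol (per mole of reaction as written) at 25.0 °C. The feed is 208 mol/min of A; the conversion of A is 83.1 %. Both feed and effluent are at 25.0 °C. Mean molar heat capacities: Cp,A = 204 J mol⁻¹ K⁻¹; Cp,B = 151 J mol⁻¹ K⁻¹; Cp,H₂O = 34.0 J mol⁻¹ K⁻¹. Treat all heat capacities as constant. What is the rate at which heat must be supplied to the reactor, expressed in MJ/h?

Extent of reaction ξ = 0.831 × 208 = 172.85 mol/min
Reaction term: ξ·ΔH°_rxn = 172.85 × 59.7 = 10319 kJ/min
Q = ΔH = 10319 kJ/min = 171.98 kW
Heat supplied = 619.14 MJ/h

Q_in = 619 MJ/h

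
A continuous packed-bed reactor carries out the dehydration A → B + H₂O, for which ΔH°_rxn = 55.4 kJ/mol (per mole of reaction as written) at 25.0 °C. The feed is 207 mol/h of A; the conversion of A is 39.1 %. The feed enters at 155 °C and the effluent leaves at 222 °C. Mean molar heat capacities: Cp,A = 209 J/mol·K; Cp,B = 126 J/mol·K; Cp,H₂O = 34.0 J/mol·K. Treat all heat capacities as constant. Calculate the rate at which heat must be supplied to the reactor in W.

Q_in = 1830 W

Extent of reaction ξ = 0.391 × 207 = 80.937 mol/h
Reaction term: ξ·ΔH°_rxn = 80.937 × 55.4 = 4483.9 kJ/h
Sensible, feed 155→25 °C: -5624.2 kJ/h
Outlet flows (mol/h): A 126.06, B 80.937, H₂O 80.937
Sensible, products 25→222 °C: 7741.5 kJ/h
Q = ΔH = 6601.2 kJ/h = 1.8337 kW
Heat supplied = 1833.7 W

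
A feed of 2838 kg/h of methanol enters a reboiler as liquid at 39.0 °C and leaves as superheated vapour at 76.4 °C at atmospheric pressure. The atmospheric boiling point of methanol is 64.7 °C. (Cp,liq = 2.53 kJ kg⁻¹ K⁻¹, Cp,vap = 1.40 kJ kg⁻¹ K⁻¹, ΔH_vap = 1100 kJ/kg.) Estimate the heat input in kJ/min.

liquid 39.0→64.7 °C: 65.021 kJ/kg
vaporisation at 64.7 °C: 1100 kJ/kg
vapour 64.7→76.4 °C: 16.38 kJ/kg
Δh = 65.021 + 1100 + 16.38 = 1181.4 kJ/kg
Q = ṁ·Δh = 2838 kg/h × 1181.4 kJ/kg = 3.3528e+06 kJ/h
|Q| = 931.34 kW = 55880 kJ/min

Q = 55900 kJ/min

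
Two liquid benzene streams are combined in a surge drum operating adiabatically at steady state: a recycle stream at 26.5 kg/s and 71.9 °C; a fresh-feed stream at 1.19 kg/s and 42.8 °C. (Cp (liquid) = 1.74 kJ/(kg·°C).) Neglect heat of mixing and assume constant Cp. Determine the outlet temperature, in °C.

T_out = 70.6 °C

Energy balance with Q = 0: Σ ṁᵢCp,ᵢ(T_out − Tᵢ) = 0
Σ ṁᵢCp,ᵢTᵢ = 26.5×1.74×71.9 + 1.19×1.74×42.8 = 3403.9
Σ ṁᵢCp,ᵢ = 26.5×1.74 + 1.19×1.74 = 48.181
T_out = 3403.9 / 48.181 = 70.649 °C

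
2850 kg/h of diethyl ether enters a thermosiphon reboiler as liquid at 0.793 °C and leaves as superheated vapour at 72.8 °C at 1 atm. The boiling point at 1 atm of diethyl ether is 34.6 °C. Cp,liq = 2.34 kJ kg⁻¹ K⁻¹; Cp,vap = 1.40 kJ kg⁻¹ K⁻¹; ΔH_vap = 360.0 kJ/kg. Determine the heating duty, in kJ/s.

Q = 390 kJ/s

liquid 0.793→34.6 °C: 79.108 kJ/kg
vaporisation at 34.6 °C: 360 kJ/kg
vapour 34.6→72.8 °C: 53.48 kJ/kg
Δh = 79.108 + 360 + 53.48 = 492.59 kJ/kg
Q = ṁ·Δh = 2850 kg/h × 492.59 kJ/kg = 1.4039e+06 kJ/h
|Q| = 389.97 kW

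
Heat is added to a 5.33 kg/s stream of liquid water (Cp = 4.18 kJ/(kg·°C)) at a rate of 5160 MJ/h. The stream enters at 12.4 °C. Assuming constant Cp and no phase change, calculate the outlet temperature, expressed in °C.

T_out = 76.7 °C

Q = 5160 MJ/h = 1433.3 kJ/s
ΔT = Q/(ṁ·Cp) = 1433.3/(5.33×4.18) = 64.334 K
T_out = 12.4 + 64.334 = 76.734 °C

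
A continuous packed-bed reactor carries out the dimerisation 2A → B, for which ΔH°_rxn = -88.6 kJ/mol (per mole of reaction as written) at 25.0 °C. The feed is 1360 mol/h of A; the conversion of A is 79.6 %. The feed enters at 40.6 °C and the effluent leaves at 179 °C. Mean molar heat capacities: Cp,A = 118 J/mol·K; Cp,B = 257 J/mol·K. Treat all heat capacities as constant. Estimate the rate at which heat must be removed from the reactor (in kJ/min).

Q_out = 400 kJ/min

Extent of reaction ξ = 0.796 × 1360 / 2 = 541.28 mol/h
Reaction term: ξ·ΔH°_rxn = 541.28 × -88.6 = -47957 kJ/h
Sensible, feed 40.6→25 °C: -2503.5 kJ/h
Outlet flows (mol/h): A 277.44, B 541.28
Sensible, products 25→179 °C: 26464 kJ/h
Q = ΔH = -23996 kJ/h = -6.6657 kW
Heat removed = 399.94 kJ/min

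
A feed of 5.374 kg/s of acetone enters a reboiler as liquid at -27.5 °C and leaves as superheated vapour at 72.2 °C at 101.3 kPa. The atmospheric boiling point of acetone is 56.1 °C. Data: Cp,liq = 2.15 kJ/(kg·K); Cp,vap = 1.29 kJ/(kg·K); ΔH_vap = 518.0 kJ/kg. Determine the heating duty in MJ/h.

Q = 13900 MJ/h

liquid -27.5→56.1 °C: 179.74 kJ/kg
vaporisation at 56.1 °C: 518 kJ/kg
vapour 56.1→72.2 °C: 20.769 kJ/kg
Δh = 179.74 + 518 + 20.769 = 718.51 kJ/kg
Q = ṁ·Δh = 5.374 kg/s × 718.51 kJ/kg = 3861.3 kJ/s
|Q| = 3861.3 kW = 13901 MJ/h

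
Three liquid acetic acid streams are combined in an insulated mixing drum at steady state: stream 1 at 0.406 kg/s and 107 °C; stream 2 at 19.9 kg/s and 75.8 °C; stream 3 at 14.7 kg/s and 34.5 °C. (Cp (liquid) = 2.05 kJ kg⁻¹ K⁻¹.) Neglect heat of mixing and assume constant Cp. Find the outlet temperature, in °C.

T_out = 58.8 °C

No heat crosses the boundary, so H_out = H_in.
T_out = Σ ṁᵢCp,ᵢTᵢ / Σ ṁᵢCp,ᵢ
      = 4221 / 71.762 = 58.819 °C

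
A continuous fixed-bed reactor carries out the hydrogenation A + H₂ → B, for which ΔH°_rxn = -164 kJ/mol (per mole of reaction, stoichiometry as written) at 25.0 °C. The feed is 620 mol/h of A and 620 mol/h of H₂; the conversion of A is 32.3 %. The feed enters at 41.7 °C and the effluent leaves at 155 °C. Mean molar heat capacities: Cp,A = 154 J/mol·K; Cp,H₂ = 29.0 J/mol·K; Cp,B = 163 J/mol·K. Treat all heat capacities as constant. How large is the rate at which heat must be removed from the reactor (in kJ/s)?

Extent of reaction ξ = 0.323 × 620 = 200.26 mol/h
Reaction term: ξ·ΔH°_rxn = 200.26 × -164 = -32843 kJ/h
Sensible, feed 41.7→25 °C: -1894.8 kJ/h
Outlet flows (mol/h): A 419.74, H₂ 419.74, B 200.26
Sensible, products 25→155 °C: 14229 kJ/h
Q = ΔH = -20508 kJ/h = -5.6967 kW
Heat removed = 5.6967 kJ/s

Q_out = 5.70 kJ/s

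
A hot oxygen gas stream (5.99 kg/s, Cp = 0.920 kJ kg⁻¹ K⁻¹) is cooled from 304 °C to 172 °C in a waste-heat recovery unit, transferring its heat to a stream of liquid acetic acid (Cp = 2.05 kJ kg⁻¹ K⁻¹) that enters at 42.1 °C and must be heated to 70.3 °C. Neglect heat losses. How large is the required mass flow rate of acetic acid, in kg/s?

Heat released by hot stream: Q = 5.99 × 0.920 × (304 − 172) = 727.43 kJ/s
Energy balance on cold side (adiabatic exchanger): Q = ṁ_c·Cp_c·(T_c,out − T_c,in)
ṁ_c = 727.43 / [2.05 × (70.3 − 42.1)] = 12.583 kg/s

ṁ_c = 12.6 kg/s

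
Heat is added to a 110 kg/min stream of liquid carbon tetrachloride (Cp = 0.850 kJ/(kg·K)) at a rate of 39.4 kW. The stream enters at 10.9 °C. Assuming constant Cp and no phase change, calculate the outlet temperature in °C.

Q = 39.4 kW = 2364 kJ/min
ΔT = Q/(ṁ·Cp) = 2364/(110×0.850) = 25.283 K
T_out = 10.9 + 25.283 = 36.183 °C

T_out = 36.2 °C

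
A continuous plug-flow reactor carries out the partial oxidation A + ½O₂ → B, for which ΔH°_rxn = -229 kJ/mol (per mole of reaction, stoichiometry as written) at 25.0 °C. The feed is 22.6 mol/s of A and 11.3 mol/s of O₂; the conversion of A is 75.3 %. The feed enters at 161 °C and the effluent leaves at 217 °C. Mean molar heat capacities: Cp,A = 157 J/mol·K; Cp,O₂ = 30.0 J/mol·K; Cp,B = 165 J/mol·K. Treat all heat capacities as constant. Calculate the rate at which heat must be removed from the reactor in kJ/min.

Extent of reaction ξ = 0.753 × 22.6 = 17.018 mol/s
Reaction term: ξ·ΔH°_rxn = 17.018 × -229 = -3897.1 kJ/s
Sensible, feed 161→25 °C: -528.66 kJ/s
Outlet flows (mol/s): A 5.5822, O₂ 2.7911, B 17.018
Sensible, products 25→217 °C: 723.47 kJ/s
Q = ΔH = -3702.3 kJ/s = -3702.3 kW
Heat removed = 222140 kJ/min

Q_out = 222000 kJ/min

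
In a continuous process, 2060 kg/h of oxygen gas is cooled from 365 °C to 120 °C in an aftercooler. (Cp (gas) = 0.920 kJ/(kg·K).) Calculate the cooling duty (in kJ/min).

Q_c = 7740 kJ/min

Q = ṁ·Cp·ΔT = 2060 × 0.920 × (120 − 365) = -464320 kJ/h
Converting: 464320 / 3600 s = 128.98 kW
Cooling duty = 7738.7 kJ/min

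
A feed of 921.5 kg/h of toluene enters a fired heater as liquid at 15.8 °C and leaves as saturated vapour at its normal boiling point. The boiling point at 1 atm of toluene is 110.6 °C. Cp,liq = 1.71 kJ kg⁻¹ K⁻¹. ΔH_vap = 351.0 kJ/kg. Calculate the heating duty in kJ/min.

liquid 15.8→110.6 °C: 162.11 kJ/kg
vaporisation at 110.6 °C: 351 kJ/kg
Δh = 162.11 + 351 = 513.11 kJ/kg
Q = ṁ·Δh = 921.5 kg/h × 513.11 kJ/kg = 472830 kJ/h
|Q| = 131.34 kW = 7880.5 kJ/min

Q = 7880 kJ/min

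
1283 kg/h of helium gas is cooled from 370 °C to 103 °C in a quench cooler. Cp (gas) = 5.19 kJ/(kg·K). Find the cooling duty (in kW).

Q = ṁ·Cp·ΔT = 1283 × 5.19 × (103 − 370) = -1.7779e+06 kJ/h
Converting: 1.7779e+06 / 3600 s = 493.86 kW

Q_c = 494 kW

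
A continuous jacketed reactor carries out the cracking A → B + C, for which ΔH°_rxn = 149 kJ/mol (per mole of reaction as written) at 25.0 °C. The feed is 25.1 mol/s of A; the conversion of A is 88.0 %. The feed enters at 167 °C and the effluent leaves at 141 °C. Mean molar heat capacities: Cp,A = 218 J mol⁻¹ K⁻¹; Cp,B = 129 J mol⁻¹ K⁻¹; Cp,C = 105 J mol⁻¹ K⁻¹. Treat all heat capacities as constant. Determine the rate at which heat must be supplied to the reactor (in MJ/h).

Extent of reaction ξ = 0.880 × 25.1 = 22.088 mol/s
Reaction term: ξ·ΔH°_rxn = 22.088 × 149 = 3291.1 kJ/s
Sensible, feed 167→25 °C: -777 kJ/s
Outlet flows (mol/s): A 3.012, B 22.088, C 22.088
Sensible, products 25→141 °C: 675.72 kJ/s
Q = ΔH = 3189.8 kJ/s = 3189.8 kW
Heat supplied = 11483 MJ/h

Q_in = 11500 MJ/h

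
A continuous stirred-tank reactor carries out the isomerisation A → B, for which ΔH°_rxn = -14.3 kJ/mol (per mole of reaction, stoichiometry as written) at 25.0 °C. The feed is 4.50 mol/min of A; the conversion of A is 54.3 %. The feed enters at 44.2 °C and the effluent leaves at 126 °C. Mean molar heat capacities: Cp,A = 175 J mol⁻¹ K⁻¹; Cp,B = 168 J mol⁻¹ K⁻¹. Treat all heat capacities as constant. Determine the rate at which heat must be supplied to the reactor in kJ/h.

Q_in = 1660 kJ/h

Extent of reaction ξ = 0.543 × 4.50 = 2.4435 mol/min
Reaction term: ξ·ΔH°_rxn = 2.4435 × -14.3 = -34.942 kJ/min
Sensible, feed 44.2→25 °C: -15.12 kJ/min
Outlet flows (mol/min): A 2.0565, B 2.4435
Sensible, products 25→126 °C: 77.81 kJ/min
Q = ΔH = 27.748 kJ/min = 0.46246 kW
Heat supplied = 1664.9 kJ/h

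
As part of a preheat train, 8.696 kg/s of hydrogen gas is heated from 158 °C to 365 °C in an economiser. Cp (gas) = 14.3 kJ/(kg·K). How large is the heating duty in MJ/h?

Q = ṁ·Cp·ΔT = 8.696 × 14.3 × (365 − 158) = 25741 kJ/s
Heating duty = 92668 MJ/h

Q = 92700 MJ/h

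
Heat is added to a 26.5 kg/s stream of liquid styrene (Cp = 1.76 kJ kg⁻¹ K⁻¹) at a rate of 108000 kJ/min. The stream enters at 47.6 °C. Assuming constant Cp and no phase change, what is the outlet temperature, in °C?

Q = 108000 kJ/min = 1800 kJ/s
ΔT = Q/(ṁ·Cp) = 1800/(26.5×1.76) = 38.593 K
T_out = 47.6 + 38.593 = 86.193 °C

T_out = 86.2 °C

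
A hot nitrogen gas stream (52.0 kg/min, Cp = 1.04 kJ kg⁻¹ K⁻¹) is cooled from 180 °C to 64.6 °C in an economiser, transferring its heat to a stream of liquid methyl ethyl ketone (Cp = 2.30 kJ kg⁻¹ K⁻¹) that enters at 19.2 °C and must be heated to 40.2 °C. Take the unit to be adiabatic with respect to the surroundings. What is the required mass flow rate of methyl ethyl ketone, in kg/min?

ṁ_c = 129 kg/min

Heat released by hot stream: Q = 52.0 × 1.04 × (180 − 64.6) = 6240.8 kJ/min
Energy balance on cold side (adiabatic exchanger): Q = ṁ_c·Cp_c·(T_c,out − T_c,in)
ṁ_c = 6240.8 / [2.30 × (40.2 − 19.2)] = 129.21 kg/min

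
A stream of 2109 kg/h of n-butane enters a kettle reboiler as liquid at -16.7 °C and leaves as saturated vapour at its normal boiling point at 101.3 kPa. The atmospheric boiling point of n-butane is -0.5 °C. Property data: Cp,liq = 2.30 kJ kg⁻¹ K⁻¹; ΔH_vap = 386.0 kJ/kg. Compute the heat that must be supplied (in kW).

liquid -16.7→-0.5 °C: 37.26 kJ/kg
vaporisation at -0.5 °C: 386 kJ/kg
Δh = 37.26 + 386 = 423.26 kJ/kg
Q = ṁ·Δh = 2109 kg/h × 423.26 kJ/kg = 892660 kJ/h
|Q| = 247.96 kW

Q = 248 kW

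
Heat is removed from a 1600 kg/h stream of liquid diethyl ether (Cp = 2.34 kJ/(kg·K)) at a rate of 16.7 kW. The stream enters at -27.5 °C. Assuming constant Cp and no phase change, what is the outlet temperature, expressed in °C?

Q = 16.7 kW = 60120 kJ/h
ΔT = Q/(ṁ·Cp) = 60120/(1600×2.34) = 16.058 K
T_out = -27.5 − 16.058 = -43.558 °C

T_out = -43.6 °C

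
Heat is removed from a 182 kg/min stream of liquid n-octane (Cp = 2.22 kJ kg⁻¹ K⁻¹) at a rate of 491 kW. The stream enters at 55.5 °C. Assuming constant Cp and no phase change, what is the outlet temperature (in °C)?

Q = 491 kW = 29460 kJ/min
ΔT = Q/(ṁ·Cp) = 29460/(182×2.22) = 72.914 K
T_out = 55.5 − 72.914 = -17.414 °C

T_out = -17.4 °C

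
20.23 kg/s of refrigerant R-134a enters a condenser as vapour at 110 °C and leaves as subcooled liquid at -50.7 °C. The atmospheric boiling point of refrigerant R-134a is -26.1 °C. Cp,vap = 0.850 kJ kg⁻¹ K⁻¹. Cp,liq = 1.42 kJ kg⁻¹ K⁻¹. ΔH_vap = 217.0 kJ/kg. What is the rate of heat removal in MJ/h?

Q_c = 26800 MJ/h

vapour 110→-26.1 °C: -115.68 kJ/kg
condensation at -26.1 °C: -217 kJ/kg
liquid -26.1→-50.7 °C: -34.932 kJ/kg
Δh = -115.68 + -217 + -34.932 = -367.62 kJ/kg
Q = ṁ·Δh = 20.23 kg/s × -367.62 kJ/kg = -7436.9 kJ/s
|Q| = 7436.9 kW = 26773 MJ/h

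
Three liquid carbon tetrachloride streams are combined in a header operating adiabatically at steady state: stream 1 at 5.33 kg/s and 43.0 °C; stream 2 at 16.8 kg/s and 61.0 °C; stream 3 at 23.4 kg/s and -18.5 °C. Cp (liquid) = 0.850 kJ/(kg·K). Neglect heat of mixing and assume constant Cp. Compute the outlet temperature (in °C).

T_out = 18.0 °C

No heat crosses the boundary, so H_out = H_in.
Σ ṁᵢCp,ᵢTᵢ = 5.33×0.850×43.0 + 16.8×0.850×61.0 + 23.4×0.850×-18.5 = 697.93
Σ ṁᵢCp,ᵢ = 5.33×0.850 + 16.8×0.850 + 23.4×0.850 = 38.7
T_out = 697.93 / 38.7 = 18.034 °C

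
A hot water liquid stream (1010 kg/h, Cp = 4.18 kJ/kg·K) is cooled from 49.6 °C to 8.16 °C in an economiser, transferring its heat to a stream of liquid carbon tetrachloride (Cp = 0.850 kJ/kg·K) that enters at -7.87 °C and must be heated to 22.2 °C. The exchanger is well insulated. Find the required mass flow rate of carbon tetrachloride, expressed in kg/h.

Heat released by hot stream: Q = 1010 × 4.18 × (49.6 − 8.16) = 174950 kJ/h
Energy balance on cold side (adiabatic exchanger): Q = ṁ_c·Cp_c·(T_c,out − T_c,in)
ṁ_c = 174950 / [0.850 × (22.2 − -7.87)] = 6844.9 kg/h

ṁ_c = 6840 kg/h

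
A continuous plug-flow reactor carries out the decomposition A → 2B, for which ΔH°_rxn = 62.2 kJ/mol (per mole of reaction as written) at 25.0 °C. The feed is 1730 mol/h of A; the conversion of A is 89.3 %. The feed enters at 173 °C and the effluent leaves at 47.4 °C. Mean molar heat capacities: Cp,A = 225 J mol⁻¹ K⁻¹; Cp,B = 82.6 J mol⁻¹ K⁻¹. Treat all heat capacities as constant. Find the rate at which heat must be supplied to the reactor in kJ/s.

Q_in = 12.5 kJ/s

Extent of reaction ξ = 0.893 × 1730 = 1544.9 mol/h
Reaction term: ξ·ΔH°_rxn = 1544.9 × 62.2 = 96092 kJ/h
Sensible, feed 173→25 °C: -57609 kJ/h
Outlet flows (mol/h): A 185.11, B 3089.8
Sensible, products 25→47.4 °C: 6649.8 kJ/h
Q = ΔH = 45133 kJ/h = 12.537 kW
Heat supplied = 12.537 kJ/s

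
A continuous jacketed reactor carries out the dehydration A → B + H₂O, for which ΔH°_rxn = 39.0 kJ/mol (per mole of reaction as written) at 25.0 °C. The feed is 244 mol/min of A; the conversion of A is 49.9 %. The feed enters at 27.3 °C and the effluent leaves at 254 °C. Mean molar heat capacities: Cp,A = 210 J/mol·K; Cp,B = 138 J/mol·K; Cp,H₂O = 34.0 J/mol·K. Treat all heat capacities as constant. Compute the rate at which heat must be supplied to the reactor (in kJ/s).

Extent of reaction ξ = 0.499 × 244 = 121.76 mol/min
Reaction term: ξ·ΔH°_rxn = 121.76 × 39.0 = 4748.5 kJ/min
Sensible, feed 27.3→25 °C: -117.85 kJ/min
Outlet flows (mol/min): A 122.24, B 121.76, H₂O 121.76
Sensible, products 25→254 °C: 10674 kJ/min
Q = ΔH = 15305 kJ/min = 255.08 kW
Heat supplied = 255.08 kJ/s

Q_in = 255 kJ/s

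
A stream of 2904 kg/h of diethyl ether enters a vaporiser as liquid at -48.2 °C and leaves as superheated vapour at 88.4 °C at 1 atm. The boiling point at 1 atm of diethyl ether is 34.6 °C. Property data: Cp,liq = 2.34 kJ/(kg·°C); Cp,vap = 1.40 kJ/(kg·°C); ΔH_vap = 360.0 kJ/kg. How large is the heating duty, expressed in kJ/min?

Q = 30400 kJ/min

liquid -48.2→34.6 °C: 193.75 kJ/kg
vaporisation at 34.6 °C: 360 kJ/kg
vapour 34.6→88.4 °C: 75.32 kJ/kg
Δh = 193.75 + 360 + 75.32 = 629.07 kJ/kg
Q = ṁ·Δh = 2904 kg/h × 629.07 kJ/kg = 1.8268e+06 kJ/h
|Q| = 507.45 kW = 30447 kJ/min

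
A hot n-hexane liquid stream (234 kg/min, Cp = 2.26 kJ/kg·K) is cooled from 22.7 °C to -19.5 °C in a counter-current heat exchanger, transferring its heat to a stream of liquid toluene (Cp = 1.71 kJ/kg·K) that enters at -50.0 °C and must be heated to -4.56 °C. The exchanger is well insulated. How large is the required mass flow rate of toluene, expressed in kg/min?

Heat released by hot stream: Q = 234 × 2.26 × (22.7 − -19.5) = 22317 kJ/min
Energy balance on cold side (adiabatic exchanger): Q = ṁ_c·Cp_c·(T_c,out − T_c,in)
ṁ_c = 22317 / [1.71 × (-4.56 − -50.0)] = 287.21 kg/min

ṁ_c = 287 kg/min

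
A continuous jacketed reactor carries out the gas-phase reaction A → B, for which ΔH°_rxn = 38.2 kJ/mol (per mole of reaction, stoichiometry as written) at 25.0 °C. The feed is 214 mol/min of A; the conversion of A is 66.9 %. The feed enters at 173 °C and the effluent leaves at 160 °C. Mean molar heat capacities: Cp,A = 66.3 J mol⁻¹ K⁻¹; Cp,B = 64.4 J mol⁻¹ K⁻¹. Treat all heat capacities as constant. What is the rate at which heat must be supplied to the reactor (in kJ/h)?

Extent of reaction ξ = 0.669 × 214 = 143.17 mol/min
Reaction term: ξ·ΔH°_rxn = 143.17 × 38.2 = 5468.9 kJ/min
Sensible, feed 173→25 °C: -2099.9 kJ/min
Outlet flows (mol/min): A 70.834, B 143.17
Sensible, products 25→160 °C: 1878.7 kJ/min
Q = ΔH = 5247.8 kJ/min = 87.463 kW
Heat supplied = 314870 kJ/h

Q_in = 315000 kJ/h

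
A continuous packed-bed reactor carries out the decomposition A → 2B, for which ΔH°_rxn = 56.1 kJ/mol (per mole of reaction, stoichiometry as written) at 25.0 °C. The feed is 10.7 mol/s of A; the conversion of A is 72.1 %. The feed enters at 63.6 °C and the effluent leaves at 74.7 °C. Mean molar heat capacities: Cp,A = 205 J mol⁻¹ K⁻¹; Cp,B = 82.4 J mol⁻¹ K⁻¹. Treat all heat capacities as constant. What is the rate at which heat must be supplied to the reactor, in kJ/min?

Extent of reaction ξ = 0.721 × 10.7 = 7.7147 mol/s
Reaction term: ξ·ΔH°_rxn = 7.7147 × 56.1 = 432.79 kJ/s
Sensible, feed 63.6→25 °C: -84.669 kJ/s
Outlet flows (mol/s): A 2.9853, B 15.429
Sensible, products 25→74.7 °C: 93.603 kJ/s
Q = ΔH = 441.73 kJ/s = 441.73 kW
Heat supplied = 26504 kJ/min

Q_in = 26500 kJ/min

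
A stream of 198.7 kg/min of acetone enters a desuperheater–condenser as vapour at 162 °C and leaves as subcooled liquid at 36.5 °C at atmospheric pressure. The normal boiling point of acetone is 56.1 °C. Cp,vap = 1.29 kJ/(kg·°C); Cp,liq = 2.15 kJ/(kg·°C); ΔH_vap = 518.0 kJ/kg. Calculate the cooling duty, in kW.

vapour 162→56.1 °C: -136.61 kJ/kg
condensation at 56.1 °C: -518 kJ/kg
liquid 56.1→36.5 °C: -42.14 kJ/kg
Δh = -136.61 + -518 + -42.14 = -696.75 kJ/kg
Q = ṁ·Δh = 198.7 kg/min × -696.75 kJ/kg = -138440 kJ/min
|Q| = 2307.4 kW

Q_c = 2310 kW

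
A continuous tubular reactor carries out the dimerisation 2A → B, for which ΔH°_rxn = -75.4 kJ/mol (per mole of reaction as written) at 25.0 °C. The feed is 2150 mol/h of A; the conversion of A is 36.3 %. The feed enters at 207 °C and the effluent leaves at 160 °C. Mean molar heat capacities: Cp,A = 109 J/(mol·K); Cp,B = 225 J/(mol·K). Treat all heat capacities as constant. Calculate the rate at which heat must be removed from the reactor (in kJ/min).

Extent of reaction ξ = 0.363 × 2150 / 2 = 390.22 mol/h
Reaction term: ξ·ΔH°_rxn = 390.22 × -75.4 = -29423 kJ/h
Sensible, feed 207→25 °C: -42652 kJ/h
Outlet flows (mol/h): A 1369.6, B 390.22
Sensible, products 25→160 °C: 32006 kJ/h
Q = ΔH = -40069 kJ/h = -11.13 kW
Heat removed = 667.81 kJ/min

Q_out = 668 kJ/min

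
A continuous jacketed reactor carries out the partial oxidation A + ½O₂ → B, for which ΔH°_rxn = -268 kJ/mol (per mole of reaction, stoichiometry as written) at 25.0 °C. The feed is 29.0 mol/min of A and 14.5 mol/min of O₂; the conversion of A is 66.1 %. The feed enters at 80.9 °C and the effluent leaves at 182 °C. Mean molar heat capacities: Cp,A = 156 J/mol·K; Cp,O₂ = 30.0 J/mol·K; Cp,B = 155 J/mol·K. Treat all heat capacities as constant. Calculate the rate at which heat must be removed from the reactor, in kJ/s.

Q_out = 78.1 kJ/s

Extent of reaction ξ = 0.661 × 29.0 = 19.169 mol/min
Reaction term: ξ·ΔH°_rxn = 19.169 × -268 = -5137.3 kJ/min
Sensible, feed 80.9→25 °C: -277.21 kJ/min
Outlet flows (mol/min): A 9.831, O₂ 4.9155, B 19.169
Sensible, products 25→182 °C: 730.41 kJ/min
Q = ΔH = -4684.1 kJ/min = -78.068 kW
Heat removed = 78.068 kJ/s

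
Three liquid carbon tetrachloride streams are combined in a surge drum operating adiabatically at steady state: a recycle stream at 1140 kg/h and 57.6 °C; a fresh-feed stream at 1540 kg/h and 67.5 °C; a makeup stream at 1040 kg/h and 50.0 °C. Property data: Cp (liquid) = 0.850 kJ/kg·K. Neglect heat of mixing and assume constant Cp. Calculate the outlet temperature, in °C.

T_out = 59.6 °C

No heat crosses the boundary, so H_out = H_in.
T_out = Σ ṁᵢCp,ᵢTᵢ / Σ ṁᵢCp,ᵢ
      = 188370 / 3162 = 59.574 °C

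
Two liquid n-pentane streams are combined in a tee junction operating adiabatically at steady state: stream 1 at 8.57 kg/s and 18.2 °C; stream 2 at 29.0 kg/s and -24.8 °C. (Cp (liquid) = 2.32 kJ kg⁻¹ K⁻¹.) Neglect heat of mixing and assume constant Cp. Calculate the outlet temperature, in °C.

T_out = -15.0 °C

Energy balance with Q = 0: Σ ṁᵢCp,ᵢ(T_out − Tᵢ) = 0
T_out = Σ ṁᵢCp,ᵢTᵢ / Σ ṁᵢCp,ᵢ
      = -1306.7 / 87.162 = -14.991 °C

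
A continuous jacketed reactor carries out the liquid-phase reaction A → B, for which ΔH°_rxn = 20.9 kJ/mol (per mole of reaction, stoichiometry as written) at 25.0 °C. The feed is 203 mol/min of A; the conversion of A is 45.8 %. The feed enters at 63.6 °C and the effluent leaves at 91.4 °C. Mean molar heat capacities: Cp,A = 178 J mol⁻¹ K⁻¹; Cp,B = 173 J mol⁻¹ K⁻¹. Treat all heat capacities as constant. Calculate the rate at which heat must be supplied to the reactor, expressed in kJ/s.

Q_in = 48.6 kJ/s

Extent of reaction ξ = 0.458 × 203 = 92.974 mol/min
Reaction term: ξ·ΔH°_rxn = 92.974 × 20.9 = 1943.2 kJ/min
Sensible, feed 63.6→25 °C: -1394.8 kJ/min
Outlet flows (mol/min): A 110.03, B 92.974
Sensible, products 25→91.4 °C: 2368.4 kJ/min
Q = ΔH = 2916.8 kJ/min = 48.614 kW
Heat supplied = 48.614 kJ/s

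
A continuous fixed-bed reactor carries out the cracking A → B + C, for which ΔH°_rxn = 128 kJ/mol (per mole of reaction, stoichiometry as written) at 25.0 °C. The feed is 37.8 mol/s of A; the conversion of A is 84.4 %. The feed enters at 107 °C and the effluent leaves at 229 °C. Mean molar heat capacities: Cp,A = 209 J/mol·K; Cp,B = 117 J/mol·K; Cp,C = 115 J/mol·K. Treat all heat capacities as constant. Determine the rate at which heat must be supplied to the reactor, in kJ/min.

Q_in = 312000 kJ/min

Extent of reaction ξ = 0.844 × 37.8 = 31.903 mol/s
Reaction term: ξ·ΔH°_rxn = 31.903 × 128 = 4083.6 kJ/s
Sensible, feed 107→25 °C: -647.82 kJ/s
Outlet flows (mol/s): A 5.8968, B 31.903, C 31.903
Sensible, products 25→229 °C: 1761.3 kJ/s
Q = ΔH = 5197.1 kJ/s = 5197.1 kW
Heat supplied = 311830 kJ/min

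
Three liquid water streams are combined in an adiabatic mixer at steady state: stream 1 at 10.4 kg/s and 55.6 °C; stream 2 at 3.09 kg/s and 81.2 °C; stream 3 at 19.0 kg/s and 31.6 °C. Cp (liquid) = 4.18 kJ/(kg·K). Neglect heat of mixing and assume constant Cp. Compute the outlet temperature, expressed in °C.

T_out = 44.0 °C

Energy balance with Q = 0: Σ ṁᵢCp,ᵢ(T_out − Tᵢ) = 0
T_out = Σ ṁᵢCp,ᵢTᵢ / Σ ṁᵢCp,ᵢ
      = 5975.5 / 135.81 = 44 °C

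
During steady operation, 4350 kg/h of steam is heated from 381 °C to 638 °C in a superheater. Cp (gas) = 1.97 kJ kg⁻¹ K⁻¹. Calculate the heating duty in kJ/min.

Q = 36700 kJ/min

Q = ṁ·Cp·ΔT = 4350 × 1.97 × (638 − 381) = 2.2024e+06 kJ/h
Converting: 2.2024e+06 / 3600 s = 611.77 kW
Heating duty = 36706 kJ/min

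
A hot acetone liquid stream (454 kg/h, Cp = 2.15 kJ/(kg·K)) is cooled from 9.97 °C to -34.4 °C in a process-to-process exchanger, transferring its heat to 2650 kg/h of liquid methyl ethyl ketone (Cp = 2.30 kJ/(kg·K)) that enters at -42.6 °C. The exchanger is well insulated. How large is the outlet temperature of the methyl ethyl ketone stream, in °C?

Heat released by hot stream: Q = 454 × 2.15 × (9.97 − -34.4) = 43310 kJ/h
Energy balance on cold side (adiabatic exchanger): Q = ṁ_c·Cp_c·(T_c,out − T_c,in)
T_c,out = -42.6 + 43310/(2650 × 2.30) = -35.494 °C

T_c,out = -35.5 °C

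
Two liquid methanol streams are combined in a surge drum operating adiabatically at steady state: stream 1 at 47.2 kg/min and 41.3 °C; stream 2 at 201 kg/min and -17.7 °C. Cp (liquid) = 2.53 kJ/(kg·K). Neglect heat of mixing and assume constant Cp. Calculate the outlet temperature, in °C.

T_out = -6.48 °C

Energy balance with Q = 0: Σ ṁᵢCp,ᵢ(T_out − Tᵢ) = 0
Σ ṁᵢCp,ᵢTᵢ = 47.2×2.53×41.3 + 201×2.53×-17.7 = -4069.1
Σ ṁᵢCp,ᵢ = 47.2×2.53 + 201×2.53 = 627.95
T_out = -4069.1 / 627.95 = -6.48 °C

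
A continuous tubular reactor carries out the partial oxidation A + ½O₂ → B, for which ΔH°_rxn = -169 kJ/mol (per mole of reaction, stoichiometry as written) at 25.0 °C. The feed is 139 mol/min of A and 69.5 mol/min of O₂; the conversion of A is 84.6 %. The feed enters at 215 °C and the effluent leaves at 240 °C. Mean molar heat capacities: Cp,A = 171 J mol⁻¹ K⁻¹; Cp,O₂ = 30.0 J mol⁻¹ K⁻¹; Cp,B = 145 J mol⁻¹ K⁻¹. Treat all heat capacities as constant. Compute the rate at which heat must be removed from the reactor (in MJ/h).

Q_out = 1220 MJ/h

Extent of reaction ξ = 0.846 × 139 = 117.59 mol/min
Reaction term: ξ·ΔH°_rxn = 117.59 × -169 = -19873 kJ/min
Sensible, feed 215→25 °C: -4912.3 kJ/min
Outlet flows (mol/min): A 21.406, O₂ 10.703, B 117.59
Sensible, products 25→240 °C: 4522 kJ/min
Q = ΔH = -20264 kJ/min = -337.73 kW
Heat removed = 1215.8 MJ/h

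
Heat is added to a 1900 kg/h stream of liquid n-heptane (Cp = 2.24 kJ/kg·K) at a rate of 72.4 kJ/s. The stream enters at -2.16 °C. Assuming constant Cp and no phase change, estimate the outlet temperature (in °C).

T_out = 59.1 °C

Q = 72.4 kJ/s = 260640 kJ/h
ΔT = Q/(ṁ·Cp) = 260640/(1900×2.24) = 61.241 K
T_out = -2.16 + 61.241 = 59.081 °C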